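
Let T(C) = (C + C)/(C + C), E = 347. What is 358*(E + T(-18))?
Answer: 124584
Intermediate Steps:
T(C) = 1 (T(C) = (2*C)/((2*C)) = (2*C)*(1/(2*C)) = 1)
358*(E + T(-18)) = 358*(347 + 1) = 358*348 = 124584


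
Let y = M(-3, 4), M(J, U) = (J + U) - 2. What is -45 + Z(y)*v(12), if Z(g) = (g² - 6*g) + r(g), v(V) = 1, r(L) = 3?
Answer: -35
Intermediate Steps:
M(J, U) = -2 + J + U
y = -1 (y = -2 - 3 + 4 = -1)
Z(g) = 3 + g² - 6*g (Z(g) = (g² - 6*g) + 3 = 3 + g² - 6*g)
-45 + Z(y)*v(12) = -45 + (3 + (-1)² - 6*(-1))*1 = -45 + (3 + 1 + 6)*1 = -45 + 10*1 = -45 + 10 = -35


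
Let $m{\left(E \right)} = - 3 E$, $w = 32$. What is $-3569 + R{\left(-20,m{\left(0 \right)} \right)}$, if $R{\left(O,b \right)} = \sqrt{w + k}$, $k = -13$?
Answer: $-3569 + \sqrt{19} \approx -3564.6$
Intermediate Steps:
$R{\left(O,b \right)} = \sqrt{19}$ ($R{\left(O,b \right)} = \sqrt{32 - 13} = \sqrt{19}$)
$-3569 + R{\left(-20,m{\left(0 \right)} \right)} = -3569 + \sqrt{19}$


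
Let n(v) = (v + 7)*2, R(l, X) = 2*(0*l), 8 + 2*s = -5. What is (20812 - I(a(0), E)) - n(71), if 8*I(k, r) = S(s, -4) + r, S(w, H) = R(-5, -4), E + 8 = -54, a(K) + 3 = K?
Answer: 82655/4 ≈ 20664.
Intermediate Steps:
s = -13/2 (s = -4 + (1/2)*(-5) = -4 - 5/2 = -13/2 ≈ -6.5000)
a(K) = -3 + K
E = -62 (E = -8 - 54 = -62)
R(l, X) = 0 (R(l, X) = 2*0 = 0)
S(w, H) = 0
n(v) = 14 + 2*v (n(v) = (7 + v)*2 = 14 + 2*v)
I(k, r) = r/8 (I(k, r) = (0 + r)/8 = r/8)
(20812 - I(a(0), E)) - n(71) = (20812 - (-62)/8) - (14 + 2*71) = (20812 - 1*(-31/4)) - (14 + 142) = (20812 + 31/4) - 1*156 = 83279/4 - 156 = 82655/4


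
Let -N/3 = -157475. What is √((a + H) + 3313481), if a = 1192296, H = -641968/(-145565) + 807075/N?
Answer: 2*√947038071719099233208755/916913935 ≈ 2122.7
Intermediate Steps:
N = 472425 (N = -3*(-157475) = 472425)
H = 5610181397/916913935 (H = -641968/(-145565) + 807075/472425 = -641968*(-1/145565) + 807075*(1/472425) = 641968/145565 + 10761/6299 = 5610181397/916913935 ≈ 6.1185)
√((a + H) + 3313481) = √((1192296 + 5610181397/916913935) + 3313481) = √(1093238427226157/916913935 + 3313481) = √(4131415329483892/916913935) = 2*√947038071719099233208755/916913935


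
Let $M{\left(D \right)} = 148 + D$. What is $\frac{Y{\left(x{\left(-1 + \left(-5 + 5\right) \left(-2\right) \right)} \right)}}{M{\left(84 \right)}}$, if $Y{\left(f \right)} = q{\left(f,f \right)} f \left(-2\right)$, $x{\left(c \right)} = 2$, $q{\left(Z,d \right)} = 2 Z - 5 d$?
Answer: $\frac{3}{29} \approx 0.10345$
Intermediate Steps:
$q{\left(Z,d \right)} = - 5 d + 2 Z$
$Y{\left(f \right)} = 6 f^{2}$ ($Y{\left(f \right)} = \left(- 5 f + 2 f\right) f \left(-2\right) = - 3 f f \left(-2\right) = - 3 f^{2} \left(-2\right) = 6 f^{2}$)
$\frac{Y{\left(x{\left(-1 + \left(-5 + 5\right) \left(-2\right) \right)} \right)}}{M{\left(84 \right)}} = \frac{6 \cdot 2^{2}}{148 + 84} = \frac{6 \cdot 4}{232} = 24 \cdot \frac{1}{232} = \frac{3}{29}$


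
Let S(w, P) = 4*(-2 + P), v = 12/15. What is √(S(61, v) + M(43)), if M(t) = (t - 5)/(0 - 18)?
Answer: I*√1555/15 ≈ 2.6289*I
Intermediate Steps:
M(t) = 5/18 - t/18 (M(t) = (-5 + t)/(-18) = (-5 + t)*(-1/18) = 5/18 - t/18)
v = ⅘ (v = 12*(1/15) = ⅘ ≈ 0.80000)
S(w, P) = -8 + 4*P
√(S(61, v) + M(43)) = √((-8 + 4*(⅘)) + (5/18 - 1/18*43)) = √((-8 + 16/5) + (5/18 - 43/18)) = √(-24/5 - 19/9) = √(-311/45) = I*√1555/15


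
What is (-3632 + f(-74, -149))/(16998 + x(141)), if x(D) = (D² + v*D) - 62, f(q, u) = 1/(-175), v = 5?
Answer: -635601/6566350 ≈ -0.096797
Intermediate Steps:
f(q, u) = -1/175
x(D) = -62 + D² + 5*D (x(D) = (D² + 5*D) - 62 = -62 + D² + 5*D)
(-3632 + f(-74, -149))/(16998 + x(141)) = (-3632 - 1/175)/(16998 + (-62 + 141² + 5*141)) = -635601/(175*(16998 + (-62 + 19881 + 705))) = -635601/(175*(16998 + 20524)) = -635601/175/37522 = -635601/175*1/37522 = -635601/6566350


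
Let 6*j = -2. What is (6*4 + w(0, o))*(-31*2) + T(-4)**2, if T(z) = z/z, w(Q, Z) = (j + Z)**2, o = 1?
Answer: -13631/9 ≈ -1514.6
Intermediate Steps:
j = -1/3 (j = (1/6)*(-2) = -1/3 ≈ -0.33333)
w(Q, Z) = (-1/3 + Z)**2
T(z) = 1
(6*4 + w(0, o))*(-31*2) + T(-4)**2 = (6*4 + (-1 + 3*1)**2/9)*(-31*2) + 1**2 = (24 + (-1 + 3)**2/9)*(-62) + 1 = (24 + (1/9)*2**2)*(-62) + 1 = (24 + (1/9)*4)*(-62) + 1 = (24 + 4/9)*(-62) + 1 = (220/9)*(-62) + 1 = -13640/9 + 1 = -13631/9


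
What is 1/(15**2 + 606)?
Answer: 1/831 ≈ 0.0012034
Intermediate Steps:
1/(15**2 + 606) = 1/(225 + 606) = 1/831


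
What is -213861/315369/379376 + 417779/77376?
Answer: 115704851590995/21429467638592 ≈ 5.3993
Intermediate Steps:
-213861/315369/379376 + 417779/77376 = -213861*1/315369*(1/379376) + 417779*(1/77376) = -71287/105123*1/379376 + 417779/77376 = -71287/39881143248 + 417779/77376 = 115704851590995/21429467638592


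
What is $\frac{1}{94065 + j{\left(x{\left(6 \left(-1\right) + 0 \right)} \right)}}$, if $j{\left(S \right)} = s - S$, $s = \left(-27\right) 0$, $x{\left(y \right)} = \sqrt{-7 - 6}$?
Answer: $\frac{94065}{8848224238} + \frac{i \sqrt{13}}{8848224238} \approx 1.0631 \cdot 10^{-5} + 4.0749 \cdot 10^{-10} i$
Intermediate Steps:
$x{\left(y \right)} = i \sqrt{13}$ ($x{\left(y \right)} = \sqrt{-13} = i \sqrt{13}$)
$s = 0$
$j{\left(S \right)} = - S$ ($j{\left(S \right)} = 0 - S = - S$)
$\frac{1}{94065 + j{\left(x{\left(6 \left(-1\right) + 0 \right)} \right)}} = \frac{1}{94065 - i \sqrt{13}}$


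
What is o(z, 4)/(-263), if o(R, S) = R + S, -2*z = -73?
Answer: -81/526 ≈ -0.15399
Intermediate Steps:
z = 73/2 (z = -½*(-73) = 73/2 ≈ 36.500)
o(z, 4)/(-263) = (73/2 + 4)/(-263) = (81/2)*(-1/263) = -81/526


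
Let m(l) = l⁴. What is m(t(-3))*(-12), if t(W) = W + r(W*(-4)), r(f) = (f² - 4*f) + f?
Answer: -1458607500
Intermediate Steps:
r(f) = f² - 3*f
t(W) = W - 4*W*(-3 - 4*W) (t(W) = W + (W*(-4))*(-3 + W*(-4)) = W + (-4*W)*(-3 - 4*W) = W - 4*W*(-3 - 4*W))
m(t(-3))*(-12) = (-3*(13 + 16*(-3)))⁴*(-12) = (-3*(13 - 48))⁴*(-12) = (-3*(-35))⁴*(-12) = 105⁴*(-12) = 121550625*(-12) = -1458607500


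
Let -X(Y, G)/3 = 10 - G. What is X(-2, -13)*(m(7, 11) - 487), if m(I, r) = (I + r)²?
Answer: 11247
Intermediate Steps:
X(Y, G) = -30 + 3*G (X(Y, G) = -3*(10 - G) = -30 + 3*G)
X(-2, -13)*(m(7, 11) - 487) = (-30 + 3*(-13))*((7 + 11)² - 487) = (-30 - 39)*(18² - 487) = -69*(324 - 487) = -69*(-163) = 11247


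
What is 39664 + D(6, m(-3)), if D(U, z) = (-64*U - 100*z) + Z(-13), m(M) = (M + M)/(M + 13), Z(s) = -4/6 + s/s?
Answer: 118021/3 ≈ 39340.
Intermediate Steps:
Z(s) = 1/3 (Z(s) = -4*1/6 + 1 = -2/3 + 1 = 1/3)
m(M) = 2*M/(13 + M) (m(M) = (2*M)/(13 + M) = 2*M/(13 + M))
D(U, z) = 1/3 - 100*z - 64*U (D(U, z) = (-64*U - 100*z) + 1/3 = (-100*z - 64*U) + 1/3 = 1/3 - 100*z - 64*U)
39664 + D(6, m(-3)) = 39664 + (1/3 - 200*(-3)/(13 - 3) - 64*6) = 39664 + (1/3 - 200*(-3)/10 - 384) = 39664 + (1/3 - 100*(-3/5) - 384) = 39664 + (1/3 + 60 - 384) = 39664 - 971/3 = 118021/3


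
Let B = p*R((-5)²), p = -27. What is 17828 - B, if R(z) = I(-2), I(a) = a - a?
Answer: 17828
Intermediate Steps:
I(a) = 0
R(z) = 0
B = 0 (B = -27*0 = 0)
17828 - B = 17828 - 1*0 = 17828 + 0 = 17828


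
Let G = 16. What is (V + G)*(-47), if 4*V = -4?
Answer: -705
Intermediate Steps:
V = -1 (V = (¼)*(-4) = -1)
(V + G)*(-47) = (-1 + 16)*(-47) = 15*(-47) = -705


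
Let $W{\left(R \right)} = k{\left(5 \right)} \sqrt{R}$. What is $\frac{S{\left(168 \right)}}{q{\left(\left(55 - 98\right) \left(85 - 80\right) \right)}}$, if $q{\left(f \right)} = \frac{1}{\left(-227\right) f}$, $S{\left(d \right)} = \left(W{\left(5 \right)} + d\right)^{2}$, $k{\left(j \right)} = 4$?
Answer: $1381376720 + 65593920 \sqrt{5} \approx 1.528 \cdot 10^{9}$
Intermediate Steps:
$W{\left(R \right)} = 4 \sqrt{R}$
$S{\left(d \right)} = \left(d + 4 \sqrt{5}\right)^{2}$ ($S{\left(d \right)} = \left(4 \sqrt{5} + d\right)^{2} = \left(d + 4 \sqrt{5}\right)^{2}$)
$q{\left(f \right)} = - \frac{1}{227 f}$
$\frac{S{\left(168 \right)}}{q{\left(\left(55 - 98\right) \left(85 - 80\right) \right)}} = \frac{\left(168 + 4 \sqrt{5}\right)^{2}}{\left(- \frac{1}{227}\right) \frac{1}{\left(55 - 98\right) \left(85 - 80\right)}} = \frac{\left(168 + 4 \sqrt{5}\right)^{2}}{\left(- \frac{1}{227}\right) \frac{1}{\left(-43\right) 5}} = \frac{\left(168 + 4 \sqrt{5}\right)^{2}}{\left(- \frac{1}{227}\right) \frac{1}{-215}} = \frac{\left(168 + 4 \sqrt{5}\right)^{2}}{\left(- \frac{1}{227}\right) \left(- \frac{1}{215}\right)} = \left(168 + 4 \sqrt{5}\right)^{2} \frac{1}{\frac{1}{48805}} = \left(168 + 4 \sqrt{5}\right)^{2} \cdot 48805 = 48805 \left(168 + 4 \sqrt{5}\right)^{2}$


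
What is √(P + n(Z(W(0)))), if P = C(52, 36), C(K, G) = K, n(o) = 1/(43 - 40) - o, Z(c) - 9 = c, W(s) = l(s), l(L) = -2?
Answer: 2*√102/3 ≈ 6.7330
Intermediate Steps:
W(s) = -2
Z(c) = 9 + c
n(o) = ⅓ - o (n(o) = 1/3 - o = ⅓ - o)
P = 52
√(P + n(Z(W(0)))) = √(52 + (⅓ - (9 - 2))) = √(52 + (⅓ - 1*7)) = √(52 + (⅓ - 7)) = √(52 - 20/3) = √(136/3) = 2*√102/3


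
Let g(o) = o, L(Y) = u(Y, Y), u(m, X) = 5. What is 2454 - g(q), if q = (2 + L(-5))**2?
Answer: 2405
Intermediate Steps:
L(Y) = 5
q = 49 (q = (2 + 5)**2 = 7**2 = 49)
2454 - g(q) = 2454 - 1*49 = 2454 - 49 = 2405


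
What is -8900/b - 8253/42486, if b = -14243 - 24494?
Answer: 19476313/548593394 ≈ 0.035502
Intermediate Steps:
b = -38737
-8900/b - 8253/42486 = -8900/(-38737) - 8253/42486 = -8900*(-1/38737) - 8253*1/42486 = 8900/38737 - 2751/14162 = 19476313/548593394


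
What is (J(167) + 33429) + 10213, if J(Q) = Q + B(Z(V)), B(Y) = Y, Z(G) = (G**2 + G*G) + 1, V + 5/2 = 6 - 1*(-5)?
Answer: 87909/2 ≈ 43955.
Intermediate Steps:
V = 17/2 (V = -5/2 + (6 - 1*(-5)) = -5/2 + (6 + 5) = -5/2 + 11 = 17/2 ≈ 8.5000)
Z(G) = 1 + 2*G**2 (Z(G) = (G**2 + G**2) + 1 = 2*G**2 + 1 = 1 + 2*G**2)
J(Q) = 291/2 + Q (J(Q) = Q + (1 + 2*(17/2)**2) = Q + (1 + 2*(289/4)) = Q + (1 + 289/2) = Q + 291/2 = 291/2 + Q)
(J(167) + 33429) + 10213 = ((291/2 + 167) + 33429) + 10213 = (625/2 + 33429) + 10213 = 67483/2 + 10213 = 87909/2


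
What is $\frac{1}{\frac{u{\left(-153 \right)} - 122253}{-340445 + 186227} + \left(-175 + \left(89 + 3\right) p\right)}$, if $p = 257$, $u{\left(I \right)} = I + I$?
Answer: $\frac{51406}{1206488267} \approx 4.2608 \cdot 10^{-5}$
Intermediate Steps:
$u{\left(I \right)} = 2 I$
$\frac{1}{\frac{u{\left(-153 \right)} - 122253}{-340445 + 186227} + \left(-175 + \left(89 + 3\right) p\right)} = \frac{1}{\frac{2 \left(-153\right) - 122253}{-340445 + 186227} - \left(175 - \left(89 + 3\right) 257\right)} = \frac{1}{\frac{-306 - 122253}{-154218} + \left(-175 + 92 \cdot 257\right)} = \frac{1}{\left(-122559\right) \left(- \frac{1}{154218}\right) + \left(-175 + 23644\right)} = \frac{1}{\frac{40853}{51406} + 23469} = \frac{1}{\frac{1206488267}{51406}} = \frac{51406}{1206488267}$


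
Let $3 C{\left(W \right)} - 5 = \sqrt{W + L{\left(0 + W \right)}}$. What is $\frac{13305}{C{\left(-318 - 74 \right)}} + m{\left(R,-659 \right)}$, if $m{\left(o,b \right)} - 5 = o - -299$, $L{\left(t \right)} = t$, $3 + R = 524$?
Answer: $\frac{867000}{809} - \frac{1117620 i}{809} \approx 1071.7 - 1381.5 i$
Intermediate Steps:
$R = 521$ ($R = -3 + 524 = 521$)
$m{\left(o,b \right)} = 304 + o$ ($m{\left(o,b \right)} = 5 + \left(o - -299\right) = 5 + \left(o + 299\right) = 5 + \left(299 + o\right) = 304 + o$)
$C{\left(W \right)} = \frac{5}{3} + \frac{\sqrt{2} \sqrt{W}}{3}$ ($C{\left(W \right)} = \frac{5}{3} + \frac{\sqrt{W + \left(0 + W\right)}}{3} = \frac{5}{3} + \frac{\sqrt{W + W}}{3} = \frac{5}{3} + \frac{\sqrt{2 W}}{3} = \frac{5}{3} + \frac{\sqrt{2} \sqrt{W}}{3}$)
$\frac{13305}{C{\left(-318 - 74 \right)}} + m{\left(R,-659 \right)} = \frac{13305}{\frac{5}{3} + \frac{\sqrt{2} \sqrt{-318 - 74}}{3}} + \left(304 + 521\right) = \frac{13305}{\frac{5}{3} + \frac{\sqrt{2} \sqrt{-392}}{3}} + 825 = \frac{13305}{\frac{5}{3} + \frac{\sqrt{2} \cdot 14 i \sqrt{2}}{3}} + 825 = \frac{13305}{\frac{5}{3} + \frac{28 i}{3}} + 825 = 13305 \frac{9 \left(\frac{5}{3} - \frac{28 i}{3}\right)}{809} + 825 = \frac{119745 \left(\frac{5}{3} - \frac{28 i}{3}\right)}{809} + 825 = 825 + \frac{119745 \left(\frac{5}{3} - \frac{28 i}{3}\right)}{809}$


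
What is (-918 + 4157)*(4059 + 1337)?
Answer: 17477644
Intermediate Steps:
(-918 + 4157)*(4059 + 1337) = 3239*5396 = 17477644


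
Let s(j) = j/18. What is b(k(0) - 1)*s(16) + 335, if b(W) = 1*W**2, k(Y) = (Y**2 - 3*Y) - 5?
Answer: 367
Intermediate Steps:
k(Y) = -5 + Y**2 - 3*Y
s(j) = j/18 (s(j) = j*(1/18) = j/18)
b(W) = W**2
b(k(0) - 1)*s(16) + 335 = ((-5 + 0**2 - 3*0) - 1)**2*((1/18)*16) + 335 = ((-5 + 0 + 0) - 1)**2*(8/9) + 335 = (-5 - 1)**2*(8/9) + 335 = (-6)**2*(8/9) + 335 = 36*(8/9) + 335 = 32 + 335 = 367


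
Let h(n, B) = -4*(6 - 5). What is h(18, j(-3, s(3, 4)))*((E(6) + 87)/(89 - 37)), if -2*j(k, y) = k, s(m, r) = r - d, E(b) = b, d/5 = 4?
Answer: -93/13 ≈ -7.1538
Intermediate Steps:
d = 20 (d = 5*4 = 20)
s(m, r) = -20 + r (s(m, r) = r - 1*20 = r - 20 = -20 + r)
j(k, y) = -k/2
h(n, B) = -4 (h(n, B) = -4*1 = -4)
h(18, j(-3, s(3, 4)))*((E(6) + 87)/(89 - 37)) = -4*(6 + 87)/(89 - 37) = -372/52 = -4*93/52 = -93/13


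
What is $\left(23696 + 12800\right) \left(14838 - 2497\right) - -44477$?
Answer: $450441613$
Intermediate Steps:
$\left(23696 + 12800\right) \left(14838 - 2497\right) - -44477 = 36496 \left(14838 + \left(-89 + \left(-2557 + 149\right)\right)\right) + 44477 = 36496 \left(14838 - 2497\right) + 44477 = 36496 \cdot 12341 + 44477 = 450397136 + 44477 = 450441613$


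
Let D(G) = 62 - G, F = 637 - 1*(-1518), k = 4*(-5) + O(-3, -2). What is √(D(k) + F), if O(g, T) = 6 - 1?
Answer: 6*√62 ≈ 47.244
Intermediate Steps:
O(g, T) = 5
k = -15 (k = 4*(-5) + 5 = -20 + 5 = -15)
F = 2155 (F = 637 + 1518 = 2155)
√(D(k) + F) = √((62 - 1*(-15)) + 2155) = √((62 + 15) + 2155) = √(77 + 2155) = √2232 = 6*√62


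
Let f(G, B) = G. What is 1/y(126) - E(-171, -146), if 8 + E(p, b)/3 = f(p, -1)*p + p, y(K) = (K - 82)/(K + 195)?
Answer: -3835863/44 ≈ -87179.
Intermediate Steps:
y(K) = (-82 + K)/(195 + K)
E(p, b) = -24 + 3*p + 3*p**2 (E(p, b) = -24 + 3*(p*p + p) = -24 + 3*(p**2 + p) = -24 + 3*(p + p**2) = -24 + (3*p + 3*p**2) = -24 + 3*p + 3*p**2)
1/y(126) - E(-171, -146) = 1/((-82 + 126)/(195 + 126)) - (-24 + 3*(-171) + 3*(-171)**2) = 1/(44/321) - (-24 - 513 + 3*29241) = 1/((1/321)*44) - (-24 - 513 + 87723) = 1/(44/321) - 1*87186 = 321/44 - 87186 = -3835863/44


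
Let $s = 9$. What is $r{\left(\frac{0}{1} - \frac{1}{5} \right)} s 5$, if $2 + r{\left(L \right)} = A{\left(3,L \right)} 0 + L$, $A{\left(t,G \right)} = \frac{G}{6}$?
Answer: $-99$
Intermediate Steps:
$A{\left(t,G \right)} = \frac{G}{6}$
$r{\left(L \right)} = -2 + L$ ($r{\left(L \right)} = -2 + \left(\frac{L}{6} \cdot 0 + L\right) = -2 + \left(0 + L\right) = -2 + L$)
$r{\left(\frac{0}{1} - \frac{1}{5} \right)} s 5 = \left(-2 + \left(\frac{0}{1} - \frac{1}{5}\right)\right) 9 \cdot 5 = \left(-2 + \left(0 \cdot 1 - \frac{1}{5}\right)\right) 9 \cdot 5 = \left(-2 + \left(0 - \frac{1}{5}\right)\right) 9 \cdot 5 = \left(-2 - \frac{1}{5}\right) 9 \cdot 5 = \left(- \frac{11}{5}\right) 9 \cdot 5 = \left(- \frac{99}{5}\right) 5 = -99$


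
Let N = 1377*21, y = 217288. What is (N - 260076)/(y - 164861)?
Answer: -231159/52427 ≈ -4.4092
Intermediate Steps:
N = 28917
(N - 260076)/(y - 164861) = (28917 - 260076)/(217288 - 164861) = -231159/52427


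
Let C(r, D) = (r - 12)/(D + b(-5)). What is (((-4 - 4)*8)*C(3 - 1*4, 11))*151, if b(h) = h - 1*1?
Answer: 125632/5 ≈ 25126.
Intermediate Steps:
b(h) = -1 + h (b(h) = h - 1 = -1 + h)
C(r, D) = (-12 + r)/(-6 + D) (C(r, D) = (r - 12)/(D + (-1 - 5)) = (-12 + r)/(D - 6) = (-12 + r)/(-6 + D))
(((-4 - 4)*8)*C(3 - 1*4, 11))*151 = (((-4 - 4)*8)*((-12 + (3 - 1*4))/(-6 + 11)))*151 = ((-8*8)*((-12 + (3 - 4))/5))*151 = -64*(-12 - 1)/5*151 = -64*(-13)/5*151 = -64*(-13/5)*151 = (832/5)*151 = 125632/5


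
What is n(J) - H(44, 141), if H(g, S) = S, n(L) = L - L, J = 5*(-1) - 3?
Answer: -141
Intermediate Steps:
J = -8 (J = -5 - 3 = -8)
n(L) = 0
n(J) - H(44, 141) = 0 - 1*141 = 0 - 141 = -141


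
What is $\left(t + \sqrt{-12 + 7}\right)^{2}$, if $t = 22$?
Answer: $\left(22 + i \sqrt{5}\right)^{2} \approx 479.0 + 98.387 i$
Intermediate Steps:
$\left(t + \sqrt{-12 + 7}\right)^{2} = \left(22 + \sqrt{-12 + 7}\right)^{2} = \left(22 + \sqrt{-5}\right)^{2} = \left(22 + i \sqrt{5}\right)^{2}$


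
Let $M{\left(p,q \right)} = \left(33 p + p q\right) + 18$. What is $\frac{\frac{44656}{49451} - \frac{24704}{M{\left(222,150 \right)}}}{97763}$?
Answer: $\frac{148340240}{49123132106193} \approx 3.0198 \cdot 10^{-6}$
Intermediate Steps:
$M{\left(p,q \right)} = 18 + 33 p + p q$
$\frac{\frac{44656}{49451} - \frac{24704}{M{\left(222,150 \right)}}}{97763} = \frac{\frac{44656}{49451} - \frac{24704}{18 + 33 \cdot 222 + 222 \cdot 150}}{97763} = \left(44656 \cdot \frac{1}{49451} - \frac{24704}{18 + 7326 + 33300}\right) \frac{1}{97763} = \left(\frac{44656}{49451} - \frac{24704}{40644}\right) \frac{1}{97763} = \left(\frac{44656}{49451} - \frac{6176}{10161}\right) \frac{1}{97763} = \frac{148340240}{502471611} \cdot \frac{1}{97763} = \frac{148340240}{49123132106193}$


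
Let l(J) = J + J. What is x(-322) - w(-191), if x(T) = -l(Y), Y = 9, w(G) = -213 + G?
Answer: 386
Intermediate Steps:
l(J) = 2*J
x(T) = -18 (x(T) = -2*9 = -1*18 = -18)
x(-322) - w(-191) = -18 - (-213 - 191) = -18 - 1*(-404) = -18 + 404 = 386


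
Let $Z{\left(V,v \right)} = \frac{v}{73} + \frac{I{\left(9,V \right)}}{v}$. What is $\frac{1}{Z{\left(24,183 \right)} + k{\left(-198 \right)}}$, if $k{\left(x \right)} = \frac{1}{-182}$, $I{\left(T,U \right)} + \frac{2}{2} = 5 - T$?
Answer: $\frac{2431338}{6015209} \approx 0.4042$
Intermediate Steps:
$I{\left(T,U \right)} = 4 - T$ ($I{\left(T,U \right)} = -1 - \left(-5 + T\right) = 4 - T$)
$k{\left(x \right)} = - \frac{1}{182}$
$Z{\left(V,v \right)} = - \frac{5}{v} + \frac{v}{73}$ ($Z{\left(V,v \right)} = \frac{v}{73} + \frac{4 - 9}{v} = v \frac{1}{73} + \frac{4 - 9}{v} = \frac{v}{73} - \frac{5}{v} = - \frac{5}{v} + \frac{v}{73}$)
$\frac{1}{Z{\left(24,183 \right)} + k{\left(-198 \right)}} = \frac{1}{\left(- \frac{5}{183} + \frac{1}{73} \cdot 183\right) - \frac{1}{182}} = \frac{1}{\left(\left(-5\right) \frac{1}{183} + \frac{183}{73}\right) - \frac{1}{182}} = \frac{1}{\left(- \frac{5}{183} + \frac{183}{73}\right) - \frac{1}{182}} = \frac{1}{\frac{33124}{13359} - \frac{1}{182}} = \frac{1}{\frac{6015209}{2431338}} = \frac{2431338}{6015209}$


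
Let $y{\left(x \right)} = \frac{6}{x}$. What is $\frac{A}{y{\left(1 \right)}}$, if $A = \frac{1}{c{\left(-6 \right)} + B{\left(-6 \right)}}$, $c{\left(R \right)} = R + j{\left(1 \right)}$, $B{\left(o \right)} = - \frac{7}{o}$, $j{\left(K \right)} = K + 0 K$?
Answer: $- \frac{1}{23} \approx -0.043478$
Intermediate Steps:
$j{\left(K \right)} = K$ ($j{\left(K \right)} = K + 0 = K$)
$c{\left(R \right)} = 1 + R$ ($c{\left(R \right)} = R + 1 = 1 + R$)
$A = - \frac{6}{23}$ ($A = \frac{1}{\left(1 - 6\right) - \frac{7}{-6}} = \frac{1}{-5 - - \frac{7}{6}} = \frac{1}{-5 + \frac{7}{6}} = \frac{1}{- \frac{23}{6}} = - \frac{6}{23} \approx -0.26087$)
$\frac{A}{y{\left(1 \right)}} = - \frac{6}{23 \cdot \frac{6}{1}} = - \frac{6}{23 \cdot 6 \cdot 1} = - \frac{6}{23 \cdot 6} = \left(- \frac{6}{23}\right) \frac{1}{6} = - \frac{1}{23}$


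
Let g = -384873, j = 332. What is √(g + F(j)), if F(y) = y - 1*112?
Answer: I*√384653 ≈ 620.2*I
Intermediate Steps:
F(y) = -112 + y (F(y) = y - 112 = -112 + y)
√(g + F(j)) = √(-384873 + (-112 + 332)) = √(-384873 + 220) = √(-384653) = I*√384653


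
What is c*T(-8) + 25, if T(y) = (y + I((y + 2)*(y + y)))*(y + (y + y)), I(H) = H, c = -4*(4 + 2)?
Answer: 50713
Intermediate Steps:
c = -24 (c = -4*6 = -24)
T(y) = 3*y*(y + 2*y*(2 + y)) (T(y) = (y + (y + 2)*(y + y))*(y + (y + y)) = (y + (2 + y)*(2*y))*(y + 2*y) = (y + 2*y*(2 + y))*(3*y) = 3*y*(y + 2*y*(2 + y)))
c*T(-8) + 25 = -24*(-8)**2*(15 + 6*(-8)) + 25 = -1536*(15 - 48) + 25 = -1536*(-33) + 25 = -24*(-2112) + 25 = 50688 + 25 = 50713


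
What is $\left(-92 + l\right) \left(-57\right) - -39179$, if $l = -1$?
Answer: $44480$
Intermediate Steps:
$\left(-92 + l\right) \left(-57\right) - -39179 = \left(-92 - 1\right) \left(-57\right) - -39179 = \left(-93\right) \left(-57\right) + 39179 = 5301 + 39179 = 44480$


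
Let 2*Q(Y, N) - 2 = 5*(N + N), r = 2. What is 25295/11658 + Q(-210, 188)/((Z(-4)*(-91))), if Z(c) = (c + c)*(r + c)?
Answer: 12929671/8487024 ≈ 1.5235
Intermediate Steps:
Q(Y, N) = 1 + 5*N (Q(Y, N) = 1 + (5*(N + N))/2 = 1 + (5*(2*N))/2 = 1 + (10*N)/2 = 1 + 5*N)
Z(c) = 2*c*(2 + c) (Z(c) = (c + c)*(2 + c) = (2*c)*(2 + c) = 2*c*(2 + c))
25295/11658 + Q(-210, 188)/((Z(-4)*(-91))) = 25295/11658 + (1 + 5*188)/(((2*(-4)*(2 - 4))*(-91))) = 25295*(1/11658) + (1 + 940)/(((2*(-4)*(-2))*(-91))) = 25295/11658 + 941/((16*(-91))) = 25295/11658 + 941/(-1456) = 25295/11658 + 941*(-1/1456) = 25295/11658 - 941/1456 = 12929671/8487024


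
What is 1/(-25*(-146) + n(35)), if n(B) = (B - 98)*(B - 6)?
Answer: 1/1823 ≈ 0.00054855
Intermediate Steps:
n(B) = (-98 + B)*(-6 + B)
1/(-25*(-146) + n(35)) = 1/(-25*(-146) + (588 + 35² - 104*35)) = 1/(3650 + (588 + 1225 - 3640)) = 1/(3650 - 1827) = 1/1823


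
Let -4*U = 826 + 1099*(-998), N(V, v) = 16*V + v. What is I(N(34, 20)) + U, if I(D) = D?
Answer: 274558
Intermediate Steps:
N(V, v) = v + 16*V
U = 273994 (U = -(826 + 1099*(-998))/4 = -(826 - 1096802)/4 = -¼*(-1095976) = 273994)
I(N(34, 20)) + U = (20 + 16*34) + 273994 = (20 + 544) + 273994 = 564 + 273994 = 274558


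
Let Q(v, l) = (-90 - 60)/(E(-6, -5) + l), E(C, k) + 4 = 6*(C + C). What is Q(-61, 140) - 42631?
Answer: -1364267/32 ≈ -42633.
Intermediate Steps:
E(C, k) = -4 + 12*C (E(C, k) = -4 + 6*(C + C) = -4 + 6*(2*C) = -4 + 12*C)
Q(v, l) = -150/(-76 + l) (Q(v, l) = (-90 - 60)/((-4 + 12*(-6)) + l) = -150/((-4 - 72) + l) = -150/(-76 + l))
Q(-61, 140) - 42631 = -150/(-76 + 140) - 42631 = -150/64 - 42631 = -150*1/64 - 42631 = -75/32 - 42631 = -1364267/32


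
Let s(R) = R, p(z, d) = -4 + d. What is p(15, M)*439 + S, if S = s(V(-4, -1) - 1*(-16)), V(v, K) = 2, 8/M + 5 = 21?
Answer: -3037/2 ≈ -1518.5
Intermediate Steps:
M = 1/2 (M = 8/(-5 + 21) = 8/16 = 8*(1/16) = 1/2 ≈ 0.50000)
S = 18 (S = 2 - 1*(-16) = 2 + 16 = 18)
p(15, M)*439 + S = (-4 + 1/2)*439 + 18 = -7/2*439 + 18 = -3073/2 + 18 = -3037/2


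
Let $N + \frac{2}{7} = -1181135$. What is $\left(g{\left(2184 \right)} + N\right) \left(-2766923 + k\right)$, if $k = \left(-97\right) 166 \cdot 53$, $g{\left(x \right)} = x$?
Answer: $\frac{29877340704811}{7} \approx 4.2682 \cdot 10^{12}$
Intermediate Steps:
$N = - \frac{8267947}{7}$ ($N = - \frac{2}{7} - 1181135 = - \frac{8267947}{7} \approx -1.1811 \cdot 10^{6}$)
$k = -853406$ ($k = \left(-16102\right) 53 = -853406$)
$\left(g{\left(2184 \right)} + N\right) \left(-2766923 + k\right) = \left(2184 - \frac{8267947}{7}\right) \left(-2766923 - 853406\right) = \left(- \frac{8252659}{7}\right) \left(-3620329\right) = \frac{29877340704811}{7}$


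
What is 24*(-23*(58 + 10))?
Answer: -37536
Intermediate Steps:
24*(-23*(58 + 10)) = 24*(-23*68) = 24*(-1564) = -37536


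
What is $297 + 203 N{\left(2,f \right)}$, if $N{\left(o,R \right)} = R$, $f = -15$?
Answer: $-2748$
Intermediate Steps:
$297 + 203 N{\left(2,f \right)} = 297 + 203 \left(-15\right) = 297 - 3045 = -2748$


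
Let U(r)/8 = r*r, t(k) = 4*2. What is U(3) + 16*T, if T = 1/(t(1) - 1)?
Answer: 520/7 ≈ 74.286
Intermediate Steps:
t(k) = 8
U(r) = 8*r² (U(r) = 8*(r*r) = 8*r²)
T = ⅐ (T = 1/(8 - 1) = 1/7 = ⅐ ≈ 0.14286)
U(3) + 16*T = 8*3² + 16*(⅐) = 8*9 + 16/7 = 72 + 16/7 = 520/7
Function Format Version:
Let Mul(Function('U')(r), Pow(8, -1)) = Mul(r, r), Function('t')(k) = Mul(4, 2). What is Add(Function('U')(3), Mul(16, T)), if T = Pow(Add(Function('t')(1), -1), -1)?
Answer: Rational(520, 7) ≈ 74.286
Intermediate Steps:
Function('t')(k) = 8
Function('U')(r) = Mul(8, Pow(r, 2)) (Function('U')(r) = Mul(8, Mul(r, r)) = Mul(8, Pow(r, 2)))
T = Rational(1, 7) (T = Pow(Add(8, -1), -1) = Pow(7, -1) = Rational(1, 7) ≈ 0.14286)
Add(Function('U')(3), Mul(16, T)) = Add(Mul(8, Pow(3, 2)), Mul(16, Rational(1, 7))) = Add(Mul(8, 9), Rational(16, 7)) = Add(72, Rational(16, 7)) = Rational(520, 7)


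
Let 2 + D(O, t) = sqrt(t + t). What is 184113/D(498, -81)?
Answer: -184113/83 - 1657017*I*sqrt(2)/166 ≈ -2218.2 - 14117.0*I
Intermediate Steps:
D(O, t) = -2 + sqrt(2)*sqrt(t) (D(O, t) = -2 + sqrt(t + t) = -2 + sqrt(2*t) = -2 + sqrt(2)*sqrt(t))
184113/D(498, -81) = 184113/(-2 + sqrt(2)*sqrt(-81)) = 184113/(-2 + sqrt(2)*(9*I)) = 184113/(-2 + 9*I*sqrt(2))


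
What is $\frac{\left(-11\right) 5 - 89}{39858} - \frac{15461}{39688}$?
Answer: $- \frac{103659935}{263647384} \approx -0.39318$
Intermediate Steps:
$\frac{\left(-11\right) 5 - 89}{39858} - \frac{15461}{39688} = \left(-55 - 89\right) \frac{1}{39858} - \frac{15461}{39688} = \left(-144\right) \frac{1}{39858} - \frac{15461}{39688} = - \frac{24}{6643} - \frac{15461}{39688} = - \frac{103659935}{263647384}$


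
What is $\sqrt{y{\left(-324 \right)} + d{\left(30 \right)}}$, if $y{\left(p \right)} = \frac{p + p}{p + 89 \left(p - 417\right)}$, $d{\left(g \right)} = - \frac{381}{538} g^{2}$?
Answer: $\frac{9 i \sqrt{277861796525114}}{5942479} \approx 25.246 i$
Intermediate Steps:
$d{\left(g \right)} = - \frac{381 g^{2}}{538}$ ($d{\left(g \right)} = \left(-381\right) \frac{1}{538} g^{2} = - \frac{381 g^{2}}{538}$)
$y{\left(p \right)} = \frac{2 p}{-37113 + 90 p}$ ($y{\left(p \right)} = \frac{2 p}{p + 89 \left(-417 + p\right)} = \frac{2 p}{p + \left(-37113 + 89 p\right)} = \frac{2 p}{-37113 + 90 p}$)
$\sqrt{y{\left(-324 \right)} + d{\left(30 \right)}} = \sqrt{\frac{2}{3} \left(-324\right) \frac{1}{-12371 + 30 \left(-324\right)} - \frac{381 \cdot 30^{2}}{538}} = \sqrt{\frac{2}{3} \left(-324\right) \frac{1}{-12371 - 9720} - \frac{171450}{269}} = \sqrt{\frac{2}{3} \left(-324\right) \frac{1}{-22091} - \frac{171450}{269}} = \sqrt{\frac{2}{3} \left(-324\right) \left(- \frac{1}{22091}\right) - \frac{171450}{269}} = \sqrt{\frac{216}{22091} - \frac{171450}{269}} = \sqrt{- \frac{3787443846}{5942479}} = \frac{9 i \sqrt{277861796525114}}{5942479}$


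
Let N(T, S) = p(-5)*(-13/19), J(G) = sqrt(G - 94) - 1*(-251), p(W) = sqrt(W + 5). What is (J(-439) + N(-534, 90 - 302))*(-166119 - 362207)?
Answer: -132609826 - 528326*I*sqrt(533) ≈ -1.3261e+8 - 1.2197e+7*I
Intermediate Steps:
p(W) = sqrt(5 + W)
J(G) = 251 + sqrt(-94 + G) (J(G) = sqrt(-94 + G) + 251 = 251 + sqrt(-94 + G))
N(T, S) = 0 (N(T, S) = sqrt(5 - 5)*(-13/19) = sqrt(0)*(-13*1/19) = 0*(-13/19) = 0)
(J(-439) + N(-534, 90 - 302))*(-166119 - 362207) = ((251 + sqrt(-94 - 439)) + 0)*(-166119 - 362207) = ((251 + sqrt(-533)) + 0)*(-528326) = ((251 + I*sqrt(533)) + 0)*(-528326) = (251 + I*sqrt(533))*(-528326) = -132609826 - 528326*I*sqrt(533)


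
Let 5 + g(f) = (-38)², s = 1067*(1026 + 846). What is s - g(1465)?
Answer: 1995985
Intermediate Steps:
s = 1997424 (s = 1067*1872 = 1997424)
g(f) = 1439 (g(f) = -5 + (-38)² = -5 + 1444 = 1439)
s - g(1465) = 1997424 - 1*1439 = 1997424 - 1439 = 1995985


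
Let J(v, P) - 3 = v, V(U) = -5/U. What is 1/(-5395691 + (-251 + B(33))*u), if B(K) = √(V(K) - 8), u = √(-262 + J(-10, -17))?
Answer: -33/(178057803 + I*√269*(8283 - I*√8877)) ≈ -1.8533e-7 + 1.414e-10*I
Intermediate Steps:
J(v, P) = 3 + v
u = I*√269 (u = √(-262 + (3 - 10)) = √(-262 - 7) = √(-269) = I*√269 ≈ 16.401*I)
B(K) = √(-8 - 5/K) (B(K) = √(-5/K - 8) = √(-8 - 5/K))
1/(-5395691 + (-251 + B(33))*u) = 1/(-5395691 + (-251 + √(-8 - 5/33))*(I*√269)) = 1/(-5395691 + (-251 + √(-269/33))*(I*√269)) = 1/(-5395691 + (-251 + I*√8877/33)*(I*√269)) = 1/(-5395691 + I*√269*(-251 + I*√8877/33))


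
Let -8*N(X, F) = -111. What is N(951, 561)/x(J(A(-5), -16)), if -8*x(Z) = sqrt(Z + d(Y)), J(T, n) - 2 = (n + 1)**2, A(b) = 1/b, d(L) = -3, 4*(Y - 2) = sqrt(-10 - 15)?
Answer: -111*sqrt(14)/56 ≈ -7.4165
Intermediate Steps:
Y = 2 + 5*I/4 (Y = 2 + sqrt(-10 - 15)/4 = 2 + sqrt(-25)/4 = 2 + (5*I)/4 = 2 + 5*I/4 ≈ 2.0 + 1.25*I)
N(X, F) = 111/8 (N(X, F) = -1/8*(-111) = 111/8)
J(T, n) = 2 + (1 + n)**2 (J(T, n) = 2 + (n + 1)**2 = 2 + (1 + n)**2)
x(Z) = -sqrt(-3 + Z)/8 (x(Z) = -sqrt(Z - 3)/8 = -sqrt(-3 + Z)/8)
N(951, 561)/x(J(A(-5), -16)) = 111/(8*((-sqrt(-3 + (2 + (1 - 16)**2))/8))) = 111/(8*((-sqrt(-3 + (2 + (-15)**2))/8))) = 111/(8*((-sqrt(-3 + (2 + 225))/8))) = 111/(8*((-sqrt(-3 + 227)/8))) = 111/(8*((-sqrt(14)/2))) = 111*(-sqrt(14)/7)/8 = -111*sqrt(14)/56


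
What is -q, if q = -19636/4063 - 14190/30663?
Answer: 219917546/41527923 ≈ 5.2957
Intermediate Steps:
q = -219917546/41527923 (q = -19636*1/4063 - 14190*1/30663 = -19636/4063 - 4730/10221 = -219917546/41527923 ≈ -5.2957)
-q = -1*(-219917546/41527923) = 219917546/41527923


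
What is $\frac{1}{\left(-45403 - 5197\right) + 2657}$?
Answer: $- \frac{1}{47943} \approx -2.0858 \cdot 10^{-5}$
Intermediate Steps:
$\frac{1}{\left(-45403 - 5197\right) + 2657} = \frac{1}{-50600 + 2657} = \frac{1}{-47943} = - \frac{1}{47943}$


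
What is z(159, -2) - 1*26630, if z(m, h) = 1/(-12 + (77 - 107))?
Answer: -1118461/42 ≈ -26630.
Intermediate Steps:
z(m, h) = -1/42 (z(m, h) = 1/(-12 - 30) = 1/(-42) = -1/42)
z(159, -2) - 1*26630 = -1/42 - 1*26630 = -1/42 - 26630 = -1118461/42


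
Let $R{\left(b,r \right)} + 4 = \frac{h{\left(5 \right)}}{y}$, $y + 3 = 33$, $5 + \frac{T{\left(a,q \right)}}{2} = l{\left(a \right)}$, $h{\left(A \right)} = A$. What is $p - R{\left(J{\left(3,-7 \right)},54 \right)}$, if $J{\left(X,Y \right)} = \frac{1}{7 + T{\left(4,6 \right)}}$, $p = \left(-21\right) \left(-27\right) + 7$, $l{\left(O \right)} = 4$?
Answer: $\frac{3467}{6} \approx 577.83$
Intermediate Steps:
$p = 574$ ($p = 567 + 7 = 574$)
$T{\left(a,q \right)} = -2$ ($T{\left(a,q \right)} = -10 + 2 \cdot 4 = -10 + 8 = -2$)
$y = 30$ ($y = -3 + 33 = 30$)
$J{\left(X,Y \right)} = \frac{1}{5}$ ($J{\left(X,Y \right)} = \frac{1}{7 - 2} = \frac{1}{5}$)
$R{\left(b,r \right)} = - \frac{23}{6}$ ($R{\left(b,r \right)} = -4 + \frac{5}{30} = -4 + 5 \cdot \frac{1}{30} = -4 + \frac{1}{6} = - \frac{23}{6}$)
$p - R{\left(J{\left(3,-7 \right)},54 \right)} = 574 - - \frac{23}{6} = 574 + \frac{23}{6} = \frac{3467}{6}$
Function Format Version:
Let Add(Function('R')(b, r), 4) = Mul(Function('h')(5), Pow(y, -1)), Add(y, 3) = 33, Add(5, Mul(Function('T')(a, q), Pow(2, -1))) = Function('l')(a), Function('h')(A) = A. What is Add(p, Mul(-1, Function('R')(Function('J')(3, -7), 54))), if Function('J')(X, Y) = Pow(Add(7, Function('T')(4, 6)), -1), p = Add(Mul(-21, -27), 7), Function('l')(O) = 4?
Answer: Rational(3467, 6) ≈ 577.83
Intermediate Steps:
p = 574 (p = Add(567, 7) = 574)
Function('T')(a, q) = -2 (Function('T')(a, q) = Add(-10, Mul(2, 4)) = Add(-10, 8) = -2)
y = 30 (y = Add(-3, 33) = 30)
Function('J')(X, Y) = Rational(1, 5) (Function('J')(X, Y) = Pow(Add(7, -2), -1) = Pow(5, -1) = Rational(1, 5))
Function('R')(b, r) = Rational(-23, 6) (Function('R')(b, r) = Add(-4, Mul(5, Pow(30, -1))) = Add(-4, Mul(5, Rational(1, 30))) = Add(-4, Rational(1, 6)) = Rational(-23, 6))
Add(p, Mul(-1, Function('R')(Function('J')(3, -7), 54))) = Add(574, Mul(-1, Rational(-23, 6))) = Add(574, Rational(23, 6)) = Rational(3467, 6)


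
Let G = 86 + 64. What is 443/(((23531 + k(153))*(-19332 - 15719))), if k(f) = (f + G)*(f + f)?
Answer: -443/4074643699 ≈ -1.0872e-7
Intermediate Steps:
G = 150
k(f) = 2*f*(150 + f) (k(f) = (f + 150)*(f + f) = (150 + f)*(2*f) = 2*f*(150 + f))
443/(((23531 + k(153))*(-19332 - 15719))) = 443/(((23531 + 2*153*(150 + 153))*(-19332 - 15719))) = 443/(((23531 + 2*153*303)*(-35051))) = 443/(((23531 + 92718)*(-35051))) = 443/((116249*(-35051))) = 443/(-4074643699) = 443*(-1/4074643699) = -443/4074643699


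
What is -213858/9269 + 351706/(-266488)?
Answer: -30125276809/1235038636 ≈ -24.392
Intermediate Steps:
-213858/9269 + 351706/(-266488) = -213858*1/9269 + 351706*(-1/266488) = -213858/9269 - 175853/133244 = -30125276809/1235038636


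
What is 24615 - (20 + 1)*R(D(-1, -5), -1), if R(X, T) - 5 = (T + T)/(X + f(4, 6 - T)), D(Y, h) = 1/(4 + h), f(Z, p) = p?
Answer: 24517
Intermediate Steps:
R(X, T) = 5 + 2*T/(6 + X - T) (R(X, T) = 5 + (T + T)/(X + (6 - T)) = 5 + (2*T)/(6 + X - T) = 5 + 2*T/(6 + X - T))
24615 - (20 + 1)*R(D(-1, -5), -1) = 24615 - (20 + 1)*(30 - 3*(-1) + 5/(4 - 5))/(6 + 1/(4 - 5) - 1*(-1)) = 24615 - 21*(30 + 3 + 5/(-1))/(6 + 1/(-1) + 1) = 24615 - 21*(30 + 3 + 5*(-1))/(6 - 1 + 1) = 24615 - 21*(30 + 3 - 5)/6 = 24615 - 21*(1/6)*28 = 24615 - 21*14/3 = 24615 - 1*98 = 24615 - 98 = 24517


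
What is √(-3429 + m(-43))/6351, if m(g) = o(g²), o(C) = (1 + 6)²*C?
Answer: 2*√21793/6351 ≈ 0.046489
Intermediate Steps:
o(C) = 49*C (o(C) = 7²*C = 49*C)
m(g) = 49*g²
√(-3429 + m(-43))/6351 = √(-3429 + 49*(-43)²)/6351 = √(-3429 + 49*1849)*(1/6351) = √(-3429 + 90601)*(1/6351) = √87172*(1/6351) = (2*√21793)*(1/6351) = 2*√21793/6351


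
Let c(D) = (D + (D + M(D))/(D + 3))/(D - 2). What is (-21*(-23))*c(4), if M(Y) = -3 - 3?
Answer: 897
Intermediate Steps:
M(Y) = -6
c(D) = (D + (-6 + D)/(3 + D))/(-2 + D) (c(D) = (D + (D - 6)/(D + 3))/(D - 2) = (D + (-6 + D)/(3 + D))/(-2 + D))
(-21*(-23))*c(4) = (-21*(-23))*((-6 + 4**2 + 4*4)/(-6 + 4 + 4**2)) = 483*((-6 + 16 + 16)/(-6 + 4 + 16)) = 483*(26/14) = 483*((1/14)*26) = 483*(13/7) = 897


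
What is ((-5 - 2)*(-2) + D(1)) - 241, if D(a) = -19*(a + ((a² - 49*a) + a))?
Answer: 647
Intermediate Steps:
D(a) = -19*a² + 893*a (D(a) = -19*(a + (a² - 48*a)) = -19*(a² - 47*a) = -19*a² + 893*a)
((-5 - 2)*(-2) + D(1)) - 241 = ((-5 - 2)*(-2) + 19*1*(47 - 1*1)) - 241 = (-7*(-2) + 19*1*(47 - 1)) - 241 = (14 + 19*1*46) - 241 = (14 + 874) - 241 = 888 - 241 = 647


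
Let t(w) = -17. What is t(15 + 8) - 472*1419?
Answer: -669785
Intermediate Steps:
t(15 + 8) - 472*1419 = -17 - 472*1419 = -17 - 669768 = -669785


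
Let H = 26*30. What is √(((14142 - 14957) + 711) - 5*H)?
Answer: 2*I*√1001 ≈ 63.277*I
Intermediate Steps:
H = 780
√(((14142 - 14957) + 711) - 5*H) = √(((14142 - 14957) + 711) - 5*780) = √((-815 + 711) - 3900) = √(-104 - 3900) = √(-4004) = 2*I*√1001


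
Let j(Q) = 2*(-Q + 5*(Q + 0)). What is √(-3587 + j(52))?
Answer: I*√3171 ≈ 56.312*I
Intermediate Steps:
j(Q) = 8*Q (j(Q) = 2*(-Q + 5*Q) = 2*(4*Q) = 8*Q)
√(-3587 + j(52)) = √(-3587 + 8*52) = √(-3587 + 416) = √(-3171) = I*√3171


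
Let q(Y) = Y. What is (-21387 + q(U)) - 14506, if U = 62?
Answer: -35831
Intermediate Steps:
(-21387 + q(U)) - 14506 = (-21387 + 62) - 14506 = -21325 - 14506 = -35831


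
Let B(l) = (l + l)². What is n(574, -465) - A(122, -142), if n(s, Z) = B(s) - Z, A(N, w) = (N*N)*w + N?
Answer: 3431775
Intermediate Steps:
B(l) = 4*l² (B(l) = (2*l)² = 4*l²)
A(N, w) = N + w*N² (A(N, w) = N²*w + N = w*N² + N = N + w*N²)
n(s, Z) = -Z + 4*s² (n(s, Z) = 4*s² - Z = -Z + 4*s²)
n(574, -465) - A(122, -142) = (-1*(-465) + 4*574²) - 122*(1 + 122*(-142)) = (465 + 4*329476) - 122*(1 - 17324) = (465 + 1317904) - 122*(-17323) = 1318369 - 1*(-2113406) = 1318369 + 2113406 = 3431775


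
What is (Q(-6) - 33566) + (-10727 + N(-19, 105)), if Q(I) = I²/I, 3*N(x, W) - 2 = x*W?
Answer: -134890/3 ≈ -44963.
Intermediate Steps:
N(x, W) = ⅔ + W*x/3 (N(x, W) = ⅔ + (x*W)/3 = ⅔ + (W*x)/3 = ⅔ + W*x/3)
Q(I) = I
(Q(-6) - 33566) + (-10727 + N(-19, 105)) = (-6 - 33566) + (-10727 + (⅔ + (⅓)*105*(-19))) = -33572 + (-10727 + (⅔ - 665)) = -33572 + (-10727 - 1993/3) = -33572 - 34174/3 = -134890/3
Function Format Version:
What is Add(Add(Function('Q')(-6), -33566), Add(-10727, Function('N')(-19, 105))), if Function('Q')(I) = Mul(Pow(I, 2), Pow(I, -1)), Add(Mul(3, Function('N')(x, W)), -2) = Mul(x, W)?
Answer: Rational(-134890, 3) ≈ -44963.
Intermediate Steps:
Function('N')(x, W) = Add(Rational(2, 3), Mul(Rational(1, 3), W, x)) (Function('N')(x, W) = Add(Rational(2, 3), Mul(Rational(1, 3), Mul(x, W))) = Add(Rational(2, 3), Mul(Rational(1, 3), Mul(W, x))) = Add(Rational(2, 3), Mul(Rational(1, 3), W, x)))
Function('Q')(I) = I
Add(Add(Function('Q')(-6), -33566), Add(-10727, Function('N')(-19, 105))) = Add(Add(-6, -33566), Add(-10727, Add(Rational(2, 3), Mul(Rational(1, 3), 105, -19)))) = Add(-33572, Add(-10727, Add(Rational(2, 3), -665))) = Add(-33572, Add(-10727, Rational(-1993, 3))) = Add(-33572, Rational(-34174, 3)) = Rational(-134890, 3)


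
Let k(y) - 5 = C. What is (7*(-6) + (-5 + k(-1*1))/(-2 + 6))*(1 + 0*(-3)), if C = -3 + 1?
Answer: -85/2 ≈ -42.500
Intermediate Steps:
C = -2
k(y) = 3 (k(y) = 5 - 2 = 3)
(7*(-6) + (-5 + k(-1*1))/(-2 + 6))*(1 + 0*(-3)) = (7*(-6) + (-5 + 3)/(-2 + 6))*(1 + 0*(-3)) = (-42 - 2/4)*(1 + 0) = (-42 - 2*1/4)*1 = (-42 - 1/2)*1 = -85/2*1 = -85/2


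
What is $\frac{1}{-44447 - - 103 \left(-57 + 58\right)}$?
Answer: $- \frac{1}{44344} \approx -2.2551 \cdot 10^{-5}$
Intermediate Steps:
$\frac{1}{-44447 - - 103 \left(-57 + 58\right)} = \frac{1}{-44447 - \left(-103\right) 1} = \frac{1}{-44447 - -103} = \frac{1}{-44447 + 103} = \frac{1}{-44344} = - \frac{1}{44344}$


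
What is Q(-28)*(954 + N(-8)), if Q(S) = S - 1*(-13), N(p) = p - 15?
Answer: -13965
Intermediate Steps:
N(p) = -15 + p
Q(S) = 13 + S (Q(S) = S + 13 = 13 + S)
Q(-28)*(954 + N(-8)) = (13 - 28)*(954 + (-15 - 8)) = -15*(954 - 23) = -15*931 = -13965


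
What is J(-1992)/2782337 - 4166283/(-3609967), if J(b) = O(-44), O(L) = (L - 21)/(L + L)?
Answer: 1020096528864503/883884738253352 ≈ 1.1541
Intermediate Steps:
O(L) = (-21 + L)/(2*L) (O(L) = (-21 + L)/((2*L)) = (-21 + L)*(1/(2*L)) = (-21 + L)/(2*L))
J(b) = 65/88 (J(b) = (½)*(-21 - 44)/(-44) = (½)*(-1/44)*(-65) = 65/88)
J(-1992)/2782337 - 4166283/(-3609967) = (65/88)/2782337 - 4166283/(-3609967) = (65/88)*(1/2782337) - 4166283*(-1/3609967) = 65/244845656 + 4166283/3609967 = 1020096528864503/883884738253352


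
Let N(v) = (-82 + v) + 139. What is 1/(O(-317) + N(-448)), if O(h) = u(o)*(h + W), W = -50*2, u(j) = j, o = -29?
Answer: 1/11702 ≈ 8.5455e-5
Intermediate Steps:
W = -100
O(h) = 2900 - 29*h (O(h) = -29*(h - 100) = -29*(-100 + h) = 2900 - 29*h)
N(v) = 57 + v
1/(O(-317) + N(-448)) = 1/((2900 - 29*(-317)) + (57 - 448)) = 1/((2900 + 9193) - 391) = 1/(12093 - 391) = 1/11702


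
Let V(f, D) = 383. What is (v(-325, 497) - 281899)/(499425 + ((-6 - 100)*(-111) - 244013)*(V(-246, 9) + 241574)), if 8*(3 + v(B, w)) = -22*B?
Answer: 1124033/224773151816 ≈ 5.0007e-6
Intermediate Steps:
v(B, w) = -3 - 11*B/4 (v(B, w) = -3 + (-22*B)/8 = -3 - 11*B/4)
(v(-325, 497) - 281899)/(499425 + ((-6 - 100)*(-111) - 244013)*(V(-246, 9) + 241574)) = ((-3 - 11/4*(-325)) - 281899)/(499425 + ((-6 - 100)*(-111) - 244013)*(383 + 241574)) = ((-3 + 3575/4) - 281899)/(499425 + (-106*(-111) - 244013)*241957) = (3563/4 - 281899)/(499425 + (11766 - 244013)*241957) = -1124033/(4*(499425 - 232247*241957)) = -1124033/(4*(499425 - 56193787379)) = -1124033/4/(-56193287954) = -1124033/4*(-1/56193287954) = 1124033/224773151816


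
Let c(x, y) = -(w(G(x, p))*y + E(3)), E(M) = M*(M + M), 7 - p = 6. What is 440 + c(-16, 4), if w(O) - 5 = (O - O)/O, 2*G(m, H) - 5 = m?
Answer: 402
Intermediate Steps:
p = 1 (p = 7 - 1*6 = 7 - 6 = 1)
G(m, H) = 5/2 + m/2
E(M) = 2*M**2 (E(M) = M*(2*M) = 2*M**2)
w(O) = 5 (w(O) = 5 + (O - O)/O = 5 + 0/O = 5 + 0 = 5)
c(x, y) = -18 - 5*y (c(x, y) = -(5*y + 2*3**2) = -(5*y + 2*9) = -(5*y + 18) = -(18 + 5*y) = -18 - 5*y)
440 + c(-16, 4) = 440 + (-18 - 5*4) = 440 + (-18 - 20) = 440 - 38 = 402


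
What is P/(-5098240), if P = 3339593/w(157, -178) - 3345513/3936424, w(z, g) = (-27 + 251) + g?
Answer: -6572950070917/461583188756480 ≈ -0.014240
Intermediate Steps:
w(z, g) = 224 + g
P = 6572950070917/90537752 (P = 3339593/(224 - 178) - 3345513/3936424 = 3339593/46 - 3345513*1/3936424 = 3339593*(1/46) - 3345513/3936424 = 3339593/46 - 3345513/3936424 = 6572950070917/90537752 ≈ 72599.)
P/(-5098240) = (6572950070917/90537752)/(-5098240) = (6572950070917/90537752)*(-1/5098240) = -6572950070917/461583188756480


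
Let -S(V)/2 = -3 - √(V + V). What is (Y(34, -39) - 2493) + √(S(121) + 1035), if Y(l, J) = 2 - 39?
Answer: -2530 + √(1041 + 22*√2) ≈ -2497.3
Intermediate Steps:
Y(l, J) = -37
S(V) = 6 + 2*√2*√V (S(V) = -2*(-3 - √(V + V)) = -2*(-3 - √(2*V)) = -2*(-3 - √2*√V) = 6 + 2*√2*√V)
(Y(34, -39) - 2493) + √(S(121) + 1035) = (-37 - 2493) + √((6 + 2*√2*√121) + 1035) = -2530 + √((6 + 2*√2*11) + 1035) = -2530 + √((6 + 22*√2) + 1035) = -2530 + √(1041 + 22*√2)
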